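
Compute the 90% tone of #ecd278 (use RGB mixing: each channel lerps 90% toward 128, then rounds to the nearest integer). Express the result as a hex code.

#8b887f

#ecd278 is rgb(236, 210, 120).
Per channel, c → c + 0.9(128 − c):
  R: 236 + 0.9×(128−236) = 236 − 97.2 = 138.8 → 139
  G: 210 − 73.8 = 136.2 → 136
  B: 120 + 7.2 = 127.2 → 127
rgb(139, 136, 127) = #8b887f.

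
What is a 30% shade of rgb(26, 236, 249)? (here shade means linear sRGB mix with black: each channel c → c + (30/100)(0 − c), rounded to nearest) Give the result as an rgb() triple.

rgb(18, 165, 174)

Per channel, c → c + 0.3(0 − c):
  R: 26 + 0.3×(0−26) = 26 − 7.8 = 18.2 → 18
  G: 236 + 0.3×(0−236) = 236 − 70.8 = 165.2 → 165
  B: 249 + 0.3×(0−249) = 249 − 74.7 = 174.3 → 174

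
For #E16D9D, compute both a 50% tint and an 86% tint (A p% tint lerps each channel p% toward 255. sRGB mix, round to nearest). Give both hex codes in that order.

#F0B6CE, #FBEBF1

#E16D9D is rgb(225, 109, 157).
50% tint:
  R: 225 + 15 = 240 → 240
  G: 109 + 73 = 182 → 182
  B: 157 + 49 = 206 → 206
  → #F0B6CE
86% tint:
  R: 225 + 0.86×(255−225) = 225 + 25.8 = 250.8 → 251
  G: 109 + 125.56 = 234.56 → 235
  B: 157 + 84.28 = 241.28 → 241
  → #FBEBF1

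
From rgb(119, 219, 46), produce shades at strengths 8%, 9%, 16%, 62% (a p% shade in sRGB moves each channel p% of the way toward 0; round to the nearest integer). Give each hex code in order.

8%: (119 − 9.52 = 109.48→109, 219 − 17.52 = 201.48→201, 46 − 3.68 = 42.32→42) → #6DC92A
9%: (119 − 10.71 = 108.29→108, 219 − 19.71 = 199.29→199, 46 − 4.14 = 41.86→42) → #6CC72A
16%: (119 − 19.04 = 99.96→100, 219 − 35.04 = 183.96→184, 46 − 7.36 = 38.64→39) → #64B827
62%: (119 − 73.78 = 45.22→45, 219 − 135.78 = 83.22→83, 46 − 28.52 = 17.48→17) → #2D5311

#6DC92A, #6CC72A, #64B827, #2D5311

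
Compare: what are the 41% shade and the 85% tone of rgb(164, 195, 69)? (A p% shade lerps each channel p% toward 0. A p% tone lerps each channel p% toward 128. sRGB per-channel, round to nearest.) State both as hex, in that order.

#617329, #858a77

41% shade:
  R: 164 + 0.41×(0−164) = 164 − 67.24 = 96.76 → 97
  G: 195 + 0.41×(0−195) = 195 − 79.95 = 115.05 → 115
  B: 69 + 0.41×(0−69) = 69 − 28.29 = 40.71 → 41
  → #617329
85% tone:
  R: 164 − 30.6 = 133.4 → 133
  G: 195 + 0.85×(128−195) = 195 − 56.95 = 138.05 → 138
  B: 69 + 0.85×(128−69) = 69 + 50.15 = 119.15 → 119
  → #858a77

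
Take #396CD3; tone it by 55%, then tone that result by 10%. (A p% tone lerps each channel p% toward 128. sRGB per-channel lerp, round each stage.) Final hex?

#396CD3 is rgb(57, 108, 211).
A 55% tone moves each channel 55% toward 128:
  R: 57 + 39.05 = 96.05 → 96
  G: 108 + 0.55×(128−108) = 108 + 11 = 119 → 119
  B: 211 + 0.55×(128−211) = 211 − 45.65 = 165.35 → 165
After the tone: rgb(96, 119, 165) = #6077A5.
Per channel, c → c + 0.1(128 − c):
  R: 96 + 3.2 = 99.2 → 99
  G: 119 + 0.9 = 119.9 → 120
  B: 165 + 0.1×(128−165) = 165 − 3.7 = 161.3 → 161
rgb(99, 120, 161) = #6378A1.

#6378A1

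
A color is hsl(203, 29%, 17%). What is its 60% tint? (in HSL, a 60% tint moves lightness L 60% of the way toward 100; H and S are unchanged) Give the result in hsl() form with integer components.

hsl(203, 29%, 67%)

L moves 60% from 17 toward 100: 17 + 49.8 = 66.8 → 67.
H and S are unchanged.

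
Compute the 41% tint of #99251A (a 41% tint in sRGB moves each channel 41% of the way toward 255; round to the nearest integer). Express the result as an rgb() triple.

rgb(195, 126, 120)

#99251A is rgb(153, 37, 26).
Lerp each channel 41% toward 255:
  R: 153 + 41.82 = 194.82 → 195
  G: 37 + 89.38 = 126.38 → 126
  B: 26 + 0.41×(255−26) = 26 + 93.89 = 119.89 → 120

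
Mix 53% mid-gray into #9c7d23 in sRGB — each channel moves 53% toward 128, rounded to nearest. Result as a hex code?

#9c7d23 is rgb(156, 125, 35).
Per channel, c → c + 0.53(128 − c):
  R: 156 + 0.53×(128−156) = 156 − 14.84 = 141.16 → 141
  G: 125 + 0.53×(128−125) = 125 + 1.59 = 126.59 → 127
  B: 35 + 49.29 = 84.29 → 84
rgb(141, 127, 84) = #8d7f54.

#8d7f54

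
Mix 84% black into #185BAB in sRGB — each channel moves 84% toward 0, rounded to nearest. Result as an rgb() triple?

#185BAB is rgb(24, 91, 171).
Lerp each channel 84% toward 0:
  R: 24 − 20.16 = 3.84 → 4
  G: 91 − 76.44 = 14.56 → 15
  B: 171 − 143.64 = 27.36 → 27

rgb(4, 15, 27)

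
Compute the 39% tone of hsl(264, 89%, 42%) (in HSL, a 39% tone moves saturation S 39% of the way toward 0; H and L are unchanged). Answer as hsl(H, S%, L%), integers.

S moves 39% from 89 toward 0: 89 − 34.71 = 54.29 → 54.
H and L are unchanged.

hsl(264, 54%, 42%)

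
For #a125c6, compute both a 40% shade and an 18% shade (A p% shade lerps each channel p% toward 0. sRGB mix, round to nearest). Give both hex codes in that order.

#a125c6 is rgb(161, 37, 198).
40% shade:
  R: 161 − 64.4 = 96.6 → 97
  G: 37 + 0.4×(0−37) = 37 − 14.8 = 22.2 → 22
  B: 198 + 0.4×(0−198) = 198 − 79.2 = 118.8 → 119
  → #611677
18% shade:
  R: 161 + 0.18×(0−161) = 161 − 28.98 = 132.02 → 132
  G: 37 − 6.66 = 30.34 → 30
  B: 198 + 0.18×(0−198) = 198 − 35.64 = 162.36 → 162
  → #841ea2

#611677, #841ea2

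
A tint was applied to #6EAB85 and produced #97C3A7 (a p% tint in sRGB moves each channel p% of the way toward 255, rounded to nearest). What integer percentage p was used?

#6EAB85 is rgb(110, 171, 133); #97C3A7 is rgb(151, 195, 167).
On the R channel (widest range): 151 ≈ 110 + (p/100)(255 − 110), so p ≈ 100×(151 − 110)/(255 − 110) = 4100/145 = 28.28.
p = 28 reproduces all three channels after rounding.

28%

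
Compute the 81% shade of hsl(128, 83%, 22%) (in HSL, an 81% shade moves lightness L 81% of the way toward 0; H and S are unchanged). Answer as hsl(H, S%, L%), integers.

hsl(128, 83%, 4%)

L moves 81% from 22 toward 0: 22 − 17.82 = 4.18 → 4.
H and S are unchanged.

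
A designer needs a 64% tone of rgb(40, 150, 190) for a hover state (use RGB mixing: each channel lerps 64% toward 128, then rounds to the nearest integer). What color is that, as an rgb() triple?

rgb(96, 136, 150)

Lerp each channel 64% toward 128:
  R: 40 + 0.64×(128−40) = 40 + 56.32 = 96.32 → 96
  G: 150 + 0.64×(128−150) = 150 − 14.08 = 135.92 → 136
  B: 190 − 39.68 = 150.32 → 150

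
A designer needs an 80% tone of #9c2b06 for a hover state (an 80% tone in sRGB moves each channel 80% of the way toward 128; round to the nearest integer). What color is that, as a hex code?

#9c2b06 is rgb(156, 43, 6).
Lerp each channel 80% toward 128:
  R: 156 + 0.8×(128−156) = 156 − 22.4 = 133.6 → 134
  G: 43 + 0.8×(128−43) = 43 + 68 = 111 → 111
  B: 6 + 0.8×(128−6) = 6 + 97.6 = 103.6 → 104
rgb(134, 111, 104) = #866f68.

#866f68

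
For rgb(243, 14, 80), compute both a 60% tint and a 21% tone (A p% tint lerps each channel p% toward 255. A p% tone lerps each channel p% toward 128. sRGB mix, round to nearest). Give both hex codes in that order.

#FA9FB9, #DB265A

60% tint:
  R: 243 + 0.6×(255−243) = 243 + 7.2 = 250.2 → 250
  G: 14 + 0.6×(255−14) = 14 + 144.6 = 158.6 → 159
  B: 80 + 105 = 185 → 185
  → #FA9FB9
21% tone:
  R: 243 + 0.21×(128−243) = 243 − 24.15 = 218.85 → 219
  G: 14 + 23.94 = 37.94 → 38
  B: 80 + 0.21×(128−80) = 80 + 10.08 = 90.08 → 90
  → #DB265A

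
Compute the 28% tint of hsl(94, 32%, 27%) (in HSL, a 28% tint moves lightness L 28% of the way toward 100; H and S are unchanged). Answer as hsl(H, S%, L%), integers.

L moves 28% from 27 toward 100: 27 + 20.44 = 47.44 → 47.
H and S are unchanged.

hsl(94, 32%, 47%)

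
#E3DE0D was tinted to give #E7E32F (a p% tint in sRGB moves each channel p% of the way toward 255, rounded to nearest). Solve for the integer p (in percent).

#E3DE0D is rgb(227, 222, 13); #E7E32F is rgb(231, 227, 47).
On the B channel (widest range): 47 ≈ 13 + (p/100)(255 − 13), so p ≈ 100×(47 − 13)/(255 − 13) = 3400/242 = 14.05.
p = 14 reproduces all three channels after rounding.

14%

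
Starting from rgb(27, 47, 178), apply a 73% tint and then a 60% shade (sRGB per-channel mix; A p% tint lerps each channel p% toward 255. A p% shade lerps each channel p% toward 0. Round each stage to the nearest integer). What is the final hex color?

A 73% tint moves each channel 73% toward 255:
  R: 27 + 166.44 = 193.44 → 193
  G: 47 + 0.73×(255−47) = 47 + 151.84 = 198.84 → 199
  B: 178 + 56.21 = 234.21 → 234
After the tint: rgb(193, 199, 234) = #c1c7ea.
Per channel, c → c + 0.6(0 − c):
  R: 193 − 115.8 = 77.2 → 77
  G: 199 − 119.4 = 79.6 → 80
  B: 234 + 0.6×(0−234) = 234 − 140.4 = 93.6 → 94
rgb(77, 80, 94) = #4d505e.

#4d505e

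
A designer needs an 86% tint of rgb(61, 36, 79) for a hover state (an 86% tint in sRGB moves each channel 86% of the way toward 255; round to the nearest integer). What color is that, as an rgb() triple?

An 86% tint moves each channel 86% toward 255:
  R: 61 + 166.84 = 227.84 → 228
  G: 36 + 0.86×(255−36) = 36 + 188.34 = 224.34 → 224
  B: 79 + 151.36 = 230.36 → 230

rgb(228, 224, 230)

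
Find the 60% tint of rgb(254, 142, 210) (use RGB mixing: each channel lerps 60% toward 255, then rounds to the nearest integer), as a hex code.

Per channel, c → c + 0.6(255 − c):
  R: 254 + 0.6 = 254.6 → 255
  G: 142 + 0.6×(255−142) = 142 + 67.8 = 209.8 → 210
  B: 210 + 27 = 237 → 237
rgb(255, 210, 237) = #ffd2ed.

#ffd2ed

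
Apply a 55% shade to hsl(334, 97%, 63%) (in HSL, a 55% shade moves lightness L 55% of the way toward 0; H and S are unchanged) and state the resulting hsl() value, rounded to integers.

hsl(334, 97%, 28%)

L moves 55% from 63 toward 0: 63 − 34.65 = 28.35 → 28.
H and S are unchanged.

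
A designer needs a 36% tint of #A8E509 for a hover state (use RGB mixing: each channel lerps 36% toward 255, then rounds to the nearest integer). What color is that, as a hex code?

#C7EE62

#A8E509 is rgb(168, 229, 9).
A 36% tint moves each channel 36% toward 255:
  R: 168 + 0.36×(255−168) = 168 + 31.32 = 199.32 → 199
  G: 229 + 9.36 = 238.36 → 238
  B: 9 + 0.36×(255−9) = 9 + 88.56 = 97.56 → 98
rgb(199, 238, 98) = #C7EE62.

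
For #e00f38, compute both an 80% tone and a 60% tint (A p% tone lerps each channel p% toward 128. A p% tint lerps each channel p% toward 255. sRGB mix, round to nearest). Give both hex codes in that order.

#936972, #f39faf

#e00f38 is rgb(224, 15, 56).
80% tone:
  R: 224 − 76.8 = 147.2 → 147
  G: 15 + 0.8×(128−15) = 15 + 90.4 = 105.4 → 105
  B: 56 + 0.8×(128−56) = 56 + 57.6 = 113.6 → 114
  → #936972
60% tint:
  R: 224 + 0.6×(255−224) = 224 + 18.6 = 242.6 → 243
  G: 15 + 144 = 159 → 159
  B: 56 + 0.6×(255−56) = 56 + 119.4 = 175.4 → 175
  → #f39faf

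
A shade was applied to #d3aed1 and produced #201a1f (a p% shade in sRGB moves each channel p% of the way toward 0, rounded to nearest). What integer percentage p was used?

85%

#d3aed1 is rgb(211, 174, 209); #201a1f is rgb(32, 26, 31).
On the R channel (widest range): 32 ≈ 211 + (p/100)(0 − 211), so p ≈ 100×(32 − 211)/(0 − 211) = -17900/-211 = 84.83.
p = 85 reproduces all three channels after rounding.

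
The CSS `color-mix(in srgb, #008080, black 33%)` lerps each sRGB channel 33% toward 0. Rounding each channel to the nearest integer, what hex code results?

#005656

#008080 is rgb(0, 128, 128).
Per channel, c → c + 0.33(0 − c):
  R: 0 + 0 = 0 → 0
  G: 128 + 0.33×(0−128) = 128 − 42.24 = 85.76 → 86
  B: 128 − 42.24 = 85.76 → 86
rgb(0, 86, 86) = #005656.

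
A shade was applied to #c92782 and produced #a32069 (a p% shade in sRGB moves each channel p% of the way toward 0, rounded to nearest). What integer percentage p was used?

19%

#c92782 is rgb(201, 39, 130); #a32069 is rgb(163, 32, 105).
On the R channel (widest range): 163 ≈ 201 + (p/100)(0 − 201), so p ≈ 100×(163 − 201)/(0 − 201) = -3800/-201 = 18.91.
p = 19 reproduces all three channels after rounding.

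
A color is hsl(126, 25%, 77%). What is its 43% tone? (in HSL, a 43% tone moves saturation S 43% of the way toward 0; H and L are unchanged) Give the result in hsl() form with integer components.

hsl(126, 14%, 77%)

S moves 43% from 25 toward 0: 25 − 10.75 = 14.25 → 14.
H and L are unchanged.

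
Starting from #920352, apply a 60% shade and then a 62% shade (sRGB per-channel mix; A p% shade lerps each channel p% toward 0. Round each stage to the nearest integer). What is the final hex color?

#16000D

#920352 is rgb(146, 3, 82).
Per channel, c → c + 0.6(0 − c):
  R: 146 + 0.6×(0−146) = 146 − 87.6 = 58.4 → 58
  G: 3 + 0.6×(0−3) = 3 − 1.8 = 1.2 → 1
  B: 82 + 0.6×(0−82) = 82 − 49.2 = 32.8 → 33
After the shade: rgb(58, 1, 33) = #3A0121.
Lerp each channel 62% toward 0:
  R: 58 − 35.96 = 22.04 → 22
  G: 1 − 0.62 = 0.38 → 0
  B: 33 + 0.62×(0−33) = 33 − 20.46 = 12.54 → 13
rgb(22, 0, 13) = #16000D.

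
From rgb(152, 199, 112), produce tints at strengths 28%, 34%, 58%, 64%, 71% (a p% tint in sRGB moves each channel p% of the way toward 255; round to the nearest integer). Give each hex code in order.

28%: (152 + 28.84 = 180.84→181, 199 + 15.68 = 214.68→215, 112 + 40.04 = 152.04→152) → #B5D798
34%: (152 + 35.02 = 187.02→187, 199 + 19.04 = 218.04→218, 112 + 48.62 = 160.62→161) → #BBDAA1
58%: (152 + 59.74 = 211.74→212, 199 + 32.48 = 231.48→231, 112 + 82.94 = 194.94→195) → #D4E7C3
64%: (152 + 65.92 = 217.92→218, 199 + 35.84 = 234.84→235, 112 + 91.52 = 203.52→204) → #DAEBCC
71%: (152 + 73.13 = 225.13→225, 199 + 39.76 = 238.76→239, 112 + 101.53 = 213.53→214) → #E1EFD6

#B5D798, #BBDAA1, #D4E7C3, #DAEBCC, #E1EFD6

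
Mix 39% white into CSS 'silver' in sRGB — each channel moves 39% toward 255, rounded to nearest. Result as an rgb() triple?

rgb(217, 217, 217)

CSS silver is rgb(192, 192, 192).
Lerp each channel 39% toward 255:
  R: 192 + 0.39×(255−192) = 192 + 24.57 = 216.57 → 217
  G: 192 + 24.57 = 216.57 → 217
  B: 192 + 0.39×(255−192) = 192 + 24.57 = 216.57 → 217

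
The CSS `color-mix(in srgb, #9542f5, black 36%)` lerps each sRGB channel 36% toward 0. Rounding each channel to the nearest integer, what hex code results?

#9542f5 is rgb(149, 66, 245).
Per channel, c → c + 0.36(0 − c):
  R: 149 − 53.64 = 95.36 → 95
  G: 66 − 23.76 = 42.24 → 42
  B: 245 − 88.2 = 156.8 → 157
rgb(95, 42, 157) = #5f2a9d.

#5f2a9d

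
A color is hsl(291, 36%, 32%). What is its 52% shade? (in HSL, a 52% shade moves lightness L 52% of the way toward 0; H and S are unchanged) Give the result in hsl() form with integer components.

hsl(291, 36%, 15%)

L moves 52% from 32 toward 0: 32 − 16.64 = 15.36 → 15.
H and S are unchanged.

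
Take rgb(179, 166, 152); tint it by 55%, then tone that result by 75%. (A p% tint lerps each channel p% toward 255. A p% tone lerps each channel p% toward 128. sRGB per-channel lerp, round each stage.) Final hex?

#979694

A 55% tint moves each channel 55% toward 255:
  R: 179 + 0.55×(255−179) = 179 + 41.8 = 220.8 → 221
  G: 166 + 0.55×(255−166) = 166 + 48.95 = 214.95 → 215
  B: 152 + 0.55×(255−152) = 152 + 56.65 = 208.65 → 209
After the tint: rgb(221, 215, 209) = #DDD7D1.
Lerp each channel 75% toward 128:
  R: 221 − 69.75 = 151.25 → 151
  G: 215 + 0.75×(128−215) = 215 − 65.25 = 149.75 → 150
  B: 209 − 60.75 = 148.25 → 148
rgb(151, 150, 148) = #979694.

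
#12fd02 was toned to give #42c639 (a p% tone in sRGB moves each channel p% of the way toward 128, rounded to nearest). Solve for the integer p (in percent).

44%

#12fd02 is rgb(18, 253, 2); #42c639 is rgb(66, 198, 57).
On the B channel (widest range): 57 ≈ 2 + (p/100)(128 − 2), so p ≈ 100×(57 − 2)/(128 − 2) = 5500/126 = 43.65.
p = 44 reproduces all three channels after rounding.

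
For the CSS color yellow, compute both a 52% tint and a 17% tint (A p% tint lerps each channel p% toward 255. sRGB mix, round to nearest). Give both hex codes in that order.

#FFFF85, #FFFF2B

CSS yellow is rgb(255, 255, 0).
52% tint:
  R: 255 + 0.52×(255−255) = 255 + 0 = 255 → 255
  G: 255 + 0.52×(255−255) = 255 + 0 = 255 → 255
  B: 0 + 132.6 = 132.6 → 133
  → #FFFF85
17% tint:
  R: 255 + 0.17×(255−255) = 255 + 0 = 255 → 255
  G: 255 + 0.17×(255−255) = 255 + 0 = 255 → 255
  B: 0 + 43.35 = 43.35 → 43
  → #FFFF2B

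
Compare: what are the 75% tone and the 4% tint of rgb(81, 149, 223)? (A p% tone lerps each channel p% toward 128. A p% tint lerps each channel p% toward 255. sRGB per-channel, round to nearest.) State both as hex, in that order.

#748598, #5899E0

75% tone:
  R: 81 + 35.25 = 116.25 → 116
  G: 149 + 0.75×(128−149) = 149 − 15.75 = 133.25 → 133
  B: 223 − 71.25 = 151.75 → 152
  → #748598
4% tint:
  R: 81 + 0.04×(255−81) = 81 + 6.96 = 87.96 → 88
  G: 149 + 0.04×(255−149) = 149 + 4.24 = 153.24 → 153
  B: 223 + 0.04×(255−223) = 223 + 1.28 = 224.28 → 224
  → #5899E0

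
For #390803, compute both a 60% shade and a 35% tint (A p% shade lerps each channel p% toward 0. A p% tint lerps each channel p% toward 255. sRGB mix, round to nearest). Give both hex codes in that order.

#170301, #7E5E5B

#390803 is rgb(57, 8, 3).
60% shade:
  R: 57 + 0.6×(0−57) = 57 − 34.2 = 22.8 → 23
  G: 8 − 4.8 = 3.2 → 3
  B: 3 + 0.6×(0−3) = 3 − 1.8 = 1.2 → 1
  → #170301
35% tint:
  R: 57 + 0.35×(255−57) = 57 + 69.3 = 126.3 → 126
  G: 8 + 86.45 = 94.45 → 94
  B: 3 + 0.35×(255−3) = 3 + 88.2 = 91.2 → 91
  → #7E5E5B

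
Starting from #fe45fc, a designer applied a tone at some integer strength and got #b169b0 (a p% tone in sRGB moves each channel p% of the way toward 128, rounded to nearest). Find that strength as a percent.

61%

#fe45fc is rgb(254, 69, 252); #b169b0 is rgb(177, 105, 176).
On the R channel (widest range): 177 ≈ 254 + (p/100)(128 − 254), so p ≈ 100×(177 − 254)/(128 − 254) = -7700/-126 = 61.11.
p = 61 reproduces all three channels after rounding.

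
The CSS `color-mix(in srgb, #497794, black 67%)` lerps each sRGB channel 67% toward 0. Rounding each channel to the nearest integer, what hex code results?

#182731

#497794 is rgb(73, 119, 148).
A 67% shade moves each channel 67% toward 0:
  R: 73 + 0.67×(0−73) = 73 − 48.91 = 24.09 → 24
  G: 119 + 0.67×(0−119) = 119 − 79.73 = 39.27 → 39
  B: 148 − 99.16 = 48.84 → 49
rgb(24, 39, 49) = #182731.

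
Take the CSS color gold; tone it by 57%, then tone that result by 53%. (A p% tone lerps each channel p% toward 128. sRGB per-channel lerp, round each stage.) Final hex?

CSS gold is rgb(255, 215, 0).
Lerp each channel 57% toward 128:
  R: 255 + 0.57×(128−255) = 255 − 72.39 = 182.61 → 183
  G: 215 + 0.57×(128−215) = 215 − 49.59 = 165.41 → 165
  B: 0 + 0.57×(128−0) = 0 + 72.96 = 72.96 → 73
After the tone: rgb(183, 165, 73) = #b7a549.
Per channel, c → c + 0.53(128 − c):
  R: 183 − 29.15 = 153.85 → 154
  G: 165 + 0.53×(128−165) = 165 − 19.61 = 145.39 → 145
  B: 73 + 0.53×(128−73) = 73 + 29.15 = 102.15 → 102
rgb(154, 145, 102) = #9a9166.

#9a9166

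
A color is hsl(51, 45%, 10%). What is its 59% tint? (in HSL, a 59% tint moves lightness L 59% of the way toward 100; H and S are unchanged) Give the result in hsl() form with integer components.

hsl(51, 45%, 63%)

L moves 59% from 10 toward 100: 10 + 53.1 = 63.1 → 63.
H and S are unchanged.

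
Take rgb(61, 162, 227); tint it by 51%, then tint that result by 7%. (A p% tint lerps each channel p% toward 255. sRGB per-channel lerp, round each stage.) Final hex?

A 51% tint moves each channel 51% toward 255:
  R: 61 + 98.94 = 159.94 → 160
  G: 162 + 0.51×(255−162) = 162 + 47.43 = 209.43 → 209
  B: 227 + 14.28 = 241.28 → 241
After the tint: rgb(160, 209, 241) = #a0d1f1.
Lerp each channel 7% toward 255:
  R: 160 + 0.07×(255−160) = 160 + 6.65 = 166.65 → 167
  G: 209 + 3.22 = 212.22 → 212
  B: 241 + 0.98 = 241.98 → 242
rgb(167, 212, 242) = #a7d4f2.

#a7d4f2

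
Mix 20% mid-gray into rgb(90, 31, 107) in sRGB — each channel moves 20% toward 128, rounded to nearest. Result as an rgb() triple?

Lerp each channel 20% toward 128:
  R: 90 + 7.6 = 97.6 → 98
  G: 31 + 0.2×(128−31) = 31 + 19.4 = 50.4 → 50
  B: 107 + 0.2×(128−107) = 107 + 4.2 = 111.2 → 111

rgb(98, 50, 111)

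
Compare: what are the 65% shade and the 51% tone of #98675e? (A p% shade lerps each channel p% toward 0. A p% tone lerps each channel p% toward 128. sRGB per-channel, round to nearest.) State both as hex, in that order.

#98675e is rgb(152, 103, 94).
65% shade:
  R: 152 − 98.8 = 53.2 → 53
  G: 103 + 0.65×(0−103) = 103 − 66.95 = 36.05 → 36
  B: 94 + 0.65×(0−94) = 94 − 61.1 = 32.9 → 33
  → #352421
51% tone:
  R: 152 − 12.24 = 139.76 → 140
  G: 103 + 0.51×(128−103) = 103 + 12.75 = 115.75 → 116
  B: 94 + 17.34 = 111.34 → 111
  → #8c746f

#352421, #8c746f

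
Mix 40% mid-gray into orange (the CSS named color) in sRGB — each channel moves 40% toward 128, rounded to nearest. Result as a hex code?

CSS orange is rgb(255, 165, 0).
Lerp each channel 40% toward 128:
  R: 255 − 50.8 = 204.2 → 204
  G: 165 + 0.4×(128−165) = 165 − 14.8 = 150.2 → 150
  B: 0 + 0.4×(128−0) = 0 + 51.2 = 51.2 → 51
rgb(204, 150, 51) = #cc9633.

#cc9633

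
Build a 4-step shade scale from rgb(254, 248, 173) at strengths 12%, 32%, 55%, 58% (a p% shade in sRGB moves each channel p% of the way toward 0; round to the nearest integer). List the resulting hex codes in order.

#E0DA98, #ADA976, #72704E, #6B6849

12%: (254 − 30.48 = 223.52→224, 248 − 29.76 = 218.24→218, 173 − 20.76 = 152.24→152) → #E0DA98
32%: (254 − 81.28 = 172.72→173, 248 − 79.36 = 168.64→169, 173 − 55.36 = 117.64→118) → #ADA976
55%: (254 − 139.7 = 114.3→114, 248 − 136.4 = 111.6→112, 173 − 95.15 = 77.85→78) → #72704E
58%: (254 − 147.32 = 106.68→107, 248 − 143.84 = 104.16→104, 173 − 100.34 = 72.66→73) → #6B6849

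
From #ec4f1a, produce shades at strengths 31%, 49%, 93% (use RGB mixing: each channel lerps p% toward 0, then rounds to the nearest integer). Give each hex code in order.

#ec4f1a is rgb(236, 79, 26).
31%: (236 − 73.16 = 162.84→163, 79 − 24.49 = 54.51→55, 26 − 8.06 = 17.94→18) → #a33712
49%: (236 − 115.64 = 120.36→120, 79 − 38.71 = 40.29→40, 26 − 12.74 = 13.26→13) → #78280d
93%: (236 − 219.48 = 16.52→17, 79 − 73.47 = 5.53→6, 26 − 24.18 = 1.82→2) → #110602

#a33712, #78280d, #110602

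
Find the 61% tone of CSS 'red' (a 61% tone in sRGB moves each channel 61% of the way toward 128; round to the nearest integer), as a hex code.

#B24E4E

CSS red is rgb(255, 0, 0).
Lerp each channel 61% toward 128:
  R: 255 + 0.61×(128−255) = 255 − 77.47 = 177.53 → 178
  G: 0 + 78.08 = 78.08 → 78
  B: 0 + 78.08 = 78.08 → 78
rgb(178, 78, 78) = #B24E4E.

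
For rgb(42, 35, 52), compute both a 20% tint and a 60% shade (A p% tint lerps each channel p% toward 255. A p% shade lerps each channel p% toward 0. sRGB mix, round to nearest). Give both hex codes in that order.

20% tint:
  R: 42 + 42.6 = 84.6 → 85
  G: 35 + 0.2×(255−35) = 35 + 44 = 79 → 79
  B: 52 + 0.2×(255−52) = 52 + 40.6 = 92.6 → 93
  → #554F5D
60% shade:
  R: 42 + 0.6×(0−42) = 42 − 25.2 = 16.8 → 17
  G: 35 − 21 = 14 → 14
  B: 52 + 0.6×(0−52) = 52 − 31.2 = 20.8 → 21
  → #110E15

#554F5D, #110E15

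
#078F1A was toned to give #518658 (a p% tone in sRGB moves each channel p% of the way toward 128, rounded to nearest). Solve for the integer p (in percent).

#078F1A is rgb(7, 143, 26); #518658 is rgb(81, 134, 88).
On the R channel (widest range): 81 ≈ 7 + (p/100)(128 − 7), so p ≈ 100×(81 − 7)/(128 − 7) = 7400/121 = 61.16.
p = 61 reproduces all three channels after rounding.

61%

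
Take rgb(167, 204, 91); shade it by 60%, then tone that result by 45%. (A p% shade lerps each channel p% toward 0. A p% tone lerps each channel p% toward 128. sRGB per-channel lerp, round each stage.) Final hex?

Per channel, c → c + 0.6(0 − c):
  R: 167 − 100.2 = 66.8 → 67
  G: 204 + 0.6×(0−204) = 204 − 122.4 = 81.6 → 82
  B: 91 + 0.6×(0−91) = 91 − 54.6 = 36.4 → 36
After the shade: rgb(67, 82, 36) = #435224.
A 45% tone moves each channel 45% toward 128:
  R: 67 + 0.45×(128−67) = 67 + 27.45 = 94.45 → 94
  G: 82 + 0.45×(128−82) = 82 + 20.7 = 102.7 → 103
  B: 36 + 0.45×(128−36) = 36 + 41.4 = 77.4 → 77
rgb(94, 103, 77) = #5e674d.

#5e674d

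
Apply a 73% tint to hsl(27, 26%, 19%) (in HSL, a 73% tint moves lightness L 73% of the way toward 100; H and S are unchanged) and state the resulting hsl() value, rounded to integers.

hsl(27, 26%, 78%)

L moves 73% from 19 toward 100: 19 + 59.13 = 78.13 → 78.
H and S are unchanged.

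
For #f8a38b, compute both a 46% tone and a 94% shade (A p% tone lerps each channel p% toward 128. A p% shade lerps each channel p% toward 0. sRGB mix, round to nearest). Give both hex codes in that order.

#c19386, #0f0a08

#f8a38b is rgb(248, 163, 139).
46% tone:
  R: 248 + 0.46×(128−248) = 248 − 55.2 = 192.8 → 193
  G: 163 − 16.1 = 146.9 → 147
  B: 139 + 0.46×(128−139) = 139 − 5.06 = 133.94 → 134
  → #c19386
94% shade:
  R: 248 − 233.12 = 14.88 → 15
  G: 163 − 153.22 = 9.78 → 10
  B: 139 + 0.94×(0−139) = 139 − 130.66 = 8.34 → 8
  → #0f0a08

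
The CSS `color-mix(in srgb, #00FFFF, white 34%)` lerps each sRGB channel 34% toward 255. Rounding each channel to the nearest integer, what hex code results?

#00FFFF is rgb(0, 255, 255).
Per channel, c → c + 0.34(255 − c):
  R: 0 + 86.7 = 86.7 → 87
  G: 255 + 0 = 255 → 255
  B: 255 + 0.34×(255−255) = 255 + 0 = 255 → 255
rgb(87, 255, 255) = #57FFFF.

#57FFFF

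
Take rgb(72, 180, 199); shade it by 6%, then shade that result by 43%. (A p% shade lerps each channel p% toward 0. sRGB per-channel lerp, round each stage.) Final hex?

#27606B

Lerp each channel 6% toward 0:
  R: 72 − 4.32 = 67.68 → 68
  G: 180 + 0.06×(0−180) = 180 − 10.8 = 169.2 → 169
  B: 199 + 0.06×(0−199) = 199 − 11.94 = 187.06 → 187
After the shade: rgb(68, 169, 187) = #44A9BB.
Lerp each channel 43% toward 0:
  R: 68 + 0.43×(0−68) = 68 − 29.24 = 38.76 → 39
  G: 169 + 0.43×(0−169) = 169 − 72.67 = 96.33 → 96
  B: 187 + 0.43×(0−187) = 187 − 80.41 = 106.59 → 107
rgb(39, 96, 107) = #27606B.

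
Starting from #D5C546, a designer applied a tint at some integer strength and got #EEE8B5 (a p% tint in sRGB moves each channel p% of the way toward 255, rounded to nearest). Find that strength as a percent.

60%

#D5C546 is rgb(213, 197, 70); #EEE8B5 is rgb(238, 232, 181).
On the B channel (widest range): 181 ≈ 70 + (p/100)(255 − 70), so p ≈ 100×(181 − 70)/(255 − 70) = 11100/185 = 60.00.
p = 60 reproduces all three channels after rounding.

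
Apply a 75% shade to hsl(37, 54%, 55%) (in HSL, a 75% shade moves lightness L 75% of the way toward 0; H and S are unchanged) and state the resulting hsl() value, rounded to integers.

L moves 75% from 55 toward 0: 55 − 41.25 = 13.75 → 14.
H and S are unchanged.

hsl(37, 54%, 14%)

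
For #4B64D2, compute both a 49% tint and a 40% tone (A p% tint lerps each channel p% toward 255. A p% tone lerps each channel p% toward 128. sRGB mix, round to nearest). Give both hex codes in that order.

#4B64D2 is rgb(75, 100, 210).
49% tint:
  R: 75 + 88.2 = 163.2 → 163
  G: 100 + 0.49×(255−100) = 100 + 75.95 = 175.95 → 176
  B: 210 + 22.05 = 232.05 → 232
  → #A3B0E8
40% tone:
  R: 75 + 0.4×(128−75) = 75 + 21.2 = 96.2 → 96
  G: 100 + 0.4×(128−100) = 100 + 11.2 = 111.2 → 111
  B: 210 + 0.4×(128−210) = 210 − 32.8 = 177.2 → 177
  → #606FB1

#A3B0E8, #606FB1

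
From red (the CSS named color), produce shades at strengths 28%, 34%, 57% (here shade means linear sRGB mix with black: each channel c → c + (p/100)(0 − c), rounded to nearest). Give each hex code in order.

#b80000, #a80000, #6e0000

CSS red is rgb(255, 0, 0).
28%: (255 − 71.4 = 183.6→184, 0→0, 0→0) → #b80000
34%: (255 − 86.7 = 168.3→168, 0→0, 0→0) → #a80000
57%: (255 − 145.35 = 109.65→110, 0→0, 0→0) → #6e0000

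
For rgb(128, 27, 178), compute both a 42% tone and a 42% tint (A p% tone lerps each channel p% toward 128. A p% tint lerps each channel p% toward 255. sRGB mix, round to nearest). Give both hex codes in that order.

#80459D, #B57BD2

42% tone:
  R: 128 + 0 = 128 → 128
  G: 27 + 42.42 = 69.42 → 69
  B: 178 − 21 = 157 → 157
  → #80459D
42% tint:
  R: 128 + 0.42×(255−128) = 128 + 53.34 = 181.34 → 181
  G: 27 + 0.42×(255−27) = 27 + 95.76 = 122.76 → 123
  B: 178 + 0.42×(255−178) = 178 + 32.34 = 210.34 → 210
  → #B57BD2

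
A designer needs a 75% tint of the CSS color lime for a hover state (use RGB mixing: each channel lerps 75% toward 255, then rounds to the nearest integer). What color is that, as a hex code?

CSS lime is rgb(0, 255, 0).
Per channel, c → c + 0.75(255 − c):
  R: 0 + 0.75×(255−0) = 0 + 191.25 = 191.25 → 191
  G: 255 + 0.75×(255−255) = 255 + 0 = 255 → 255
  B: 0 + 0.75×(255−0) = 0 + 191.25 = 191.25 → 191
rgb(191, 255, 191) = #BFFFBF.

#BFFFBF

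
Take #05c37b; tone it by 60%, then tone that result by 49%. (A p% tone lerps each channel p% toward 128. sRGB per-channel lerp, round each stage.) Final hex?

#05c37b is rgb(5, 195, 123).
Per channel, c → c + 0.6(128 − c):
  R: 5 + 73.8 = 78.8 → 79
  G: 195 + 0.6×(128−195) = 195 − 40.2 = 154.8 → 155
  B: 123 + 0.6×(128−123) = 123 + 3 = 126 → 126
After the tone: rgb(79, 155, 126) = #4f9b7e.
A 49% tone moves each channel 49% toward 128:
  R: 79 + 24.01 = 103.01 → 103
  G: 155 + 0.49×(128−155) = 155 − 13.23 = 141.77 → 142
  B: 126 + 0.49×(128−126) = 126 + 0.98 = 126.98 → 127
rgb(103, 142, 127) = #678e7f.

#678e7f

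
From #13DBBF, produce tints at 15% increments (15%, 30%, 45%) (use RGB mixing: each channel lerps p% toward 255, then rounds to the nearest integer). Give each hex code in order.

#36E0C9, #5AE6D2, #7DEBDC

#13DBBF is rgb(19, 219, 191).
15%: (19 + 35.4 = 54.4→54, 219 + 5.4 = 224.4→224, 191 + 9.6 = 200.6→201) → #36E0C9
30%: (19 + 70.8 = 89.8→90, 219 + 10.8 = 229.8→230, 191 + 19.2 = 210.2→210) → #5AE6D2
45%: (19 + 106.2 = 125.2→125, 219 + 16.2 = 235.2→235, 191 + 28.8 = 219.8→220) → #7DEBDC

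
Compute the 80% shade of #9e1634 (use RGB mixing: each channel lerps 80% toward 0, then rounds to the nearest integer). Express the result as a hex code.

#9e1634 is rgb(158, 22, 52).
Per channel, c → c + 0.8(0 − c):
  R: 158 − 126.4 = 31.6 → 32
  G: 22 + 0.8×(0−22) = 22 − 17.6 = 4.4 → 4
  B: 52 + 0.8×(0−52) = 52 − 41.6 = 10.4 → 10
rgb(32, 4, 10) = #20040a.

#20040a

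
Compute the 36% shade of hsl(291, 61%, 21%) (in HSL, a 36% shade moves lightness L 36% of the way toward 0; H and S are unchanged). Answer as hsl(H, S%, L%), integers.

L moves 36% from 21 toward 0: 21 − 7.56 = 13.44 → 13.
H and S are unchanged.

hsl(291, 61%, 13%)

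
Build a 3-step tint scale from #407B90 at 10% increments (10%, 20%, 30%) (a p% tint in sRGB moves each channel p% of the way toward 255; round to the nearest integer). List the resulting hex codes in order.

#53889B, #6695A6, #79A3B1

#407B90 is rgb(64, 123, 144).
10%: (64 + 19.1 = 83.1→83, 123 + 13.2 = 136.2→136, 144 + 11.1 = 155.1→155) → #53889B
20%: (64 + 38.2 = 102.2→102, 123 + 26.4 = 149.4→149, 144 + 22.2 = 166.2→166) → #6695A6
30%: (64 + 57.3 = 121.3→121, 123 + 39.6 = 162.6→163, 144 + 33.3 = 177.3→177) → #79A3B1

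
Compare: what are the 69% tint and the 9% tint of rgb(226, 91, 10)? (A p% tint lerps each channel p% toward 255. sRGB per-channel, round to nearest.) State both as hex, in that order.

69% tint:
  R: 226 + 0.69×(255−226) = 226 + 20.01 = 246.01 → 246
  G: 91 + 0.69×(255−91) = 91 + 113.16 = 204.16 → 204
  B: 10 + 0.69×(255−10) = 10 + 169.05 = 179.05 → 179
  → #F6CCB3
9% tint:
  R: 226 + 2.61 = 228.61 → 229
  G: 91 + 0.09×(255−91) = 91 + 14.76 = 105.76 → 106
  B: 10 + 0.09×(255−10) = 10 + 22.05 = 32.05 → 32
  → #E56A20

#F6CCB3, #E56A20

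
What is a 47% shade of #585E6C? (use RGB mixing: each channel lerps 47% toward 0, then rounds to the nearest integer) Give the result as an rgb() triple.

rgb(47, 50, 57)

#585E6C is rgb(88, 94, 108).
A 47% shade moves each channel 47% toward 0:
  R: 88 + 0.47×(0−88) = 88 − 41.36 = 46.64 → 47
  G: 94 + 0.47×(0−94) = 94 − 44.18 = 49.82 → 50
  B: 108 + 0.47×(0−108) = 108 − 50.76 = 57.24 → 57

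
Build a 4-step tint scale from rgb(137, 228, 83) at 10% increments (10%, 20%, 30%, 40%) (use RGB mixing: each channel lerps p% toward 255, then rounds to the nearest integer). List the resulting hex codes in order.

#95e764, #a1e975, #acec87, #b8ef98

10%: (137 + 11.8 = 148.8→149, 228 + 2.7 = 230.7→231, 83 + 17.2 = 100.2→100) → #95e764
20%: (137 + 23.6 = 160.6→161, 228 + 5.4 = 233.4→233, 83 + 34.4 = 117.4→117) → #a1e975
30%: (137 + 35.4 = 172.4→172, 228 + 8.1 = 236.1→236, 83 + 51.6 = 134.6→135) → #acec87
40%: (137 + 47.2 = 184.2→184, 228 + 10.8 = 238.8→239, 83 + 68.8 = 151.8→152) → #b8ef98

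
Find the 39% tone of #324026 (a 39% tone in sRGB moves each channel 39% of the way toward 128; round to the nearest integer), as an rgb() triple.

#324026 is rgb(50, 64, 38).
Per channel, c → c + 0.39(128 − c):
  R: 50 + 30.42 = 80.42 → 80
  G: 64 + 24.96 = 88.96 → 89
  B: 38 + 35.1 = 73.1 → 73

rgb(80, 89, 73)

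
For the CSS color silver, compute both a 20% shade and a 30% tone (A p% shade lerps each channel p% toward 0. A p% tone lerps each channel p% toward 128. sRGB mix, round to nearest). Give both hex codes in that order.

#9a9a9a, #adadad

CSS silver is rgb(192, 192, 192).
20% shade:
  R: 192 − 38.4 = 153.6 → 154
  G: 192 − 38.4 = 153.6 → 154
  B: 192 + 0.2×(0−192) = 192 − 38.4 = 153.6 → 154
  → #9a9a9a
30% tone:
  R: 192 − 19.2 = 172.8 → 173
  G: 192 + 0.3×(128−192) = 192 − 19.2 = 172.8 → 173
  B: 192 + 0.3×(128−192) = 192 − 19.2 = 172.8 → 173
  → #adadad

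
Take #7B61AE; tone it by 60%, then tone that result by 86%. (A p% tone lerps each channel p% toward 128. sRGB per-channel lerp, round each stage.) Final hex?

#807E83

#7B61AE is rgb(123, 97, 174).
Per channel, c → c + 0.6(128 − c):
  R: 123 + 3 = 126 → 126
  G: 97 + 18.6 = 115.6 → 116
  B: 174 − 27.6 = 146.4 → 146
After the tone: rgb(126, 116, 146) = #7E7492.
An 86% tone moves each channel 86% toward 128:
  R: 126 + 1.72 = 127.72 → 128
  G: 116 + 10.32 = 126.32 → 126
  B: 146 + 0.86×(128−146) = 146 − 15.48 = 130.52 → 131
rgb(128, 126, 131) = #807E83.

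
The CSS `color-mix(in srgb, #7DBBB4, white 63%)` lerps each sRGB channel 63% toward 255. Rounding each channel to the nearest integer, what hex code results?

#CFE6E3

#7DBBB4 is rgb(125, 187, 180).
Lerp each channel 63% toward 255:
  R: 125 + 0.63×(255−125) = 125 + 81.9 = 206.9 → 207
  G: 187 + 42.84 = 229.84 → 230
  B: 180 + 47.25 = 227.25 → 227
rgb(207, 230, 227) = #CFE6E3.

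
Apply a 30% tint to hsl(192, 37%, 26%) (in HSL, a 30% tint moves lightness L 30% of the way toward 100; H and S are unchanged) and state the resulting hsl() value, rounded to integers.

hsl(192, 37%, 48%)

L moves 30% from 26 toward 100: 26 + 22.2 = 48.2 → 48.
H and S are unchanged.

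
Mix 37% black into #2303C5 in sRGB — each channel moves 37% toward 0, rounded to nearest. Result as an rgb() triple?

rgb(22, 2, 124)

#2303C5 is rgb(35, 3, 197).
Per channel, c → c + 0.37(0 − c):
  R: 35 + 0.37×(0−35) = 35 − 12.95 = 22.05 → 22
  G: 3 + 0.37×(0−3) = 3 − 1.11 = 1.89 → 2
  B: 197 − 72.89 = 124.11 → 124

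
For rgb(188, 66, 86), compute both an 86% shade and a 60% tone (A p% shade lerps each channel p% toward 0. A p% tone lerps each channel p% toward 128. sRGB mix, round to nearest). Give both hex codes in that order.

86% shade:
  R: 188 + 0.86×(0−188) = 188 − 161.68 = 26.32 → 26
  G: 66 + 0.86×(0−66) = 66 − 56.76 = 9.24 → 9
  B: 86 + 0.86×(0−86) = 86 − 73.96 = 12.04 → 12
  → #1A090C
60% tone:
  R: 188 + 0.6×(128−188) = 188 − 36 = 152 → 152
  G: 66 + 37.2 = 103.2 → 103
  B: 86 + 25.2 = 111.2 → 111
  → #98676F

#1A090C, #98676F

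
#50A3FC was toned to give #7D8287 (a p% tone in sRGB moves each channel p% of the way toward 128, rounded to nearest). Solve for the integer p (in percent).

94%

#50A3FC is rgb(80, 163, 252); #7D8287 is rgb(125, 130, 135).
On the B channel (widest range): 135 ≈ 252 + (p/100)(128 − 252), so p ≈ 100×(135 − 252)/(128 − 252) = -11700/-124 = 94.35.
p = 94 reproduces all three channels after rounding.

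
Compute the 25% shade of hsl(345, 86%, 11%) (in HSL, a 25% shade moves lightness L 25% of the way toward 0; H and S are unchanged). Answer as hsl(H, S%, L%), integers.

L moves 25% from 11 toward 0: 11 − 2.75 = 8.25 → 8.
H and S are unchanged.

hsl(345, 86%, 8%)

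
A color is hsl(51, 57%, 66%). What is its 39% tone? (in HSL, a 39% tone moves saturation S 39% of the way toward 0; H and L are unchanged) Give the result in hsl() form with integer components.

S moves 39% from 57 toward 0: 57 − 22.23 = 34.77 → 35.
H and L are unchanged.

hsl(51, 35%, 66%)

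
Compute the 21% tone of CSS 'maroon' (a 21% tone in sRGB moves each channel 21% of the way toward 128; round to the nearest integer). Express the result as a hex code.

#801B1B

CSS maroon is rgb(128, 0, 0).
Lerp each channel 21% toward 128:
  R: 128 + 0.21×(128−128) = 128 + 0 = 128 → 128
  G: 0 + 26.88 = 26.88 → 27
  B: 0 + 26.88 = 26.88 → 27
rgb(128, 27, 27) = #801B1B.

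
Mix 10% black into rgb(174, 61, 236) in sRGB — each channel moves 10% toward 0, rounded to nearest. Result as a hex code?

#9D37D4

Per channel, c → c + 0.1(0 − c):
  R: 174 + 0.1×(0−174) = 174 − 17.4 = 156.6 → 157
  G: 61 + 0.1×(0−61) = 61 − 6.1 = 54.9 → 55
  B: 236 + 0.1×(0−236) = 236 − 23.6 = 212.4 → 212
rgb(157, 55, 212) = #9D37D4.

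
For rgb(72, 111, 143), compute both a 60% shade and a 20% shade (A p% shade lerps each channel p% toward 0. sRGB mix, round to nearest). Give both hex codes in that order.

60% shade:
  R: 72 − 43.2 = 28.8 → 29
  G: 111 − 66.6 = 44.4 → 44
  B: 143 + 0.6×(0−143) = 143 − 85.8 = 57.2 → 57
  → #1d2c39
20% shade:
  R: 72 − 14.4 = 57.6 → 58
  G: 111 + 0.2×(0−111) = 111 − 22.2 = 88.8 → 89
  B: 143 + 0.2×(0−143) = 143 − 28.6 = 114.4 → 114
  → #3a5972

#1d2c39, #3a5972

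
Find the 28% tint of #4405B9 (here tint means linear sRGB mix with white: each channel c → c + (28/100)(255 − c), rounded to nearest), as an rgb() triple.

#4405B9 is rgb(68, 5, 185).
A 28% tint moves each channel 28% toward 255:
  R: 68 + 0.28×(255−68) = 68 + 52.36 = 120.36 → 120
  G: 5 + 0.28×(255−5) = 5 + 70 = 75 → 75
  B: 185 + 0.28×(255−185) = 185 + 19.6 = 204.6 → 205

rgb(120, 75, 205)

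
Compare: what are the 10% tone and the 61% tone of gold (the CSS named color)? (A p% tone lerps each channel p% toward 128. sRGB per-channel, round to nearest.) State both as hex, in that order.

#F2CE0D, #B2A24E

CSS gold is rgb(255, 215, 0).
10% tone:
  R: 255 − 12.7 = 242.3 → 242
  G: 215 + 0.1×(128−215) = 215 − 8.7 = 206.3 → 206
  B: 0 + 12.8 = 12.8 → 13
  → #F2CE0D
61% tone:
  R: 255 + 0.61×(128−255) = 255 − 77.47 = 177.53 → 178
  G: 215 − 53.07 = 161.93 → 162
  B: 0 + 0.61×(128−0) = 0 + 78.08 = 78.08 → 78
  → #B2A24E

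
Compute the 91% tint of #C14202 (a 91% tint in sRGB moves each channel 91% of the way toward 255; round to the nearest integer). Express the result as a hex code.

#C14202 is rgb(193, 66, 2).
A 91% tint moves each channel 91% toward 255:
  R: 193 + 0.91×(255−193) = 193 + 56.42 = 249.42 → 249
  G: 66 + 0.91×(255−66) = 66 + 171.99 = 237.99 → 238
  B: 2 + 0.91×(255−2) = 2 + 230.23 = 232.23 → 232
rgb(249, 238, 232) = #F9EEE8.

#F9EEE8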